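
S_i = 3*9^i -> [3, 27, 243, 2187, 19683]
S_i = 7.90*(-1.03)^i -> [7.9, -8.14, 8.38, -8.63, 8.89]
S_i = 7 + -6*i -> [7, 1, -5, -11, -17]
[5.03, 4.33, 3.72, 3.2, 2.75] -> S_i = 5.03*0.86^i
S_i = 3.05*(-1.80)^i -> [3.05, -5.49, 9.88, -17.79, 32.02]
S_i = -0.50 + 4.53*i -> [-0.5, 4.03, 8.56, 13.09, 17.62]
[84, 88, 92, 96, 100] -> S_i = 84 + 4*i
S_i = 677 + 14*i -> [677, 691, 705, 719, 733]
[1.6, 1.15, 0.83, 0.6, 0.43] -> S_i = 1.60*0.72^i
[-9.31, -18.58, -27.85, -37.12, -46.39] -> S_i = -9.31 + -9.27*i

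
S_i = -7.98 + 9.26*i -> [-7.98, 1.28, 10.54, 19.8, 29.06]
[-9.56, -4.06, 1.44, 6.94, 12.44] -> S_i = -9.56 + 5.50*i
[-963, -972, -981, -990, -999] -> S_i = -963 + -9*i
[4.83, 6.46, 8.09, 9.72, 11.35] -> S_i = 4.83 + 1.63*i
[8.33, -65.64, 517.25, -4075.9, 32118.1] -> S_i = 8.33*(-7.88)^i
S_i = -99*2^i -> [-99, -198, -396, -792, -1584]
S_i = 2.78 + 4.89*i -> [2.78, 7.67, 12.56, 17.45, 22.34]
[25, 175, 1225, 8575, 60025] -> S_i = 25*7^i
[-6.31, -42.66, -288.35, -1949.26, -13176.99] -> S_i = -6.31*6.76^i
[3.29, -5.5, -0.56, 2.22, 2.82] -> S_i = Random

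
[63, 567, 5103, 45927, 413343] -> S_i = 63*9^i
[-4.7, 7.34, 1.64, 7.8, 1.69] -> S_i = Random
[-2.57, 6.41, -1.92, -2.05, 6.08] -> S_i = Random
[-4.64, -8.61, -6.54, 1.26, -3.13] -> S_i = Random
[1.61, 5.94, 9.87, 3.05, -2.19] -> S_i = Random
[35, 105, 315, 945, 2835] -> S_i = 35*3^i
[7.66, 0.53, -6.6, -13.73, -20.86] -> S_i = 7.66 + -7.13*i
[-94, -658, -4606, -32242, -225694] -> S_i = -94*7^i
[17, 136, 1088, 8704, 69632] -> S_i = 17*8^i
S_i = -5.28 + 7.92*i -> [-5.28, 2.64, 10.56, 18.48, 26.4]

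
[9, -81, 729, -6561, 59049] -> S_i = 9*-9^i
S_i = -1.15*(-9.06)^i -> [-1.15, 10.42, -94.4, 855.23, -7748.37]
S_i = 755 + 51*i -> [755, 806, 857, 908, 959]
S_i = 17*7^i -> [17, 119, 833, 5831, 40817]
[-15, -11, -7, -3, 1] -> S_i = -15 + 4*i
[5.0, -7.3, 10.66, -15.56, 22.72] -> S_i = 5.00*(-1.46)^i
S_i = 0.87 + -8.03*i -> [0.87, -7.16, -15.19, -23.22, -31.25]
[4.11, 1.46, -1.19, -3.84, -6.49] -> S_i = 4.11 + -2.65*i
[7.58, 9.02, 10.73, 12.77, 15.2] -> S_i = 7.58*1.19^i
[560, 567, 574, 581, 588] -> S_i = 560 + 7*i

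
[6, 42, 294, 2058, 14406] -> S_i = 6*7^i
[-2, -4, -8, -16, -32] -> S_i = -2*2^i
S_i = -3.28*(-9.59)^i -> [-3.28, 31.46, -301.66, 2892.87, -27742.67]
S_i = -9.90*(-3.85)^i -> [-9.9, 38.12, -146.74, 564.96, -2175.09]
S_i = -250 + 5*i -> [-250, -245, -240, -235, -230]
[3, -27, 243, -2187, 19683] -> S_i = 3*-9^i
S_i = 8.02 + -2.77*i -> [8.02, 5.25, 2.48, -0.29, -3.06]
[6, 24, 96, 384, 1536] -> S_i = 6*4^i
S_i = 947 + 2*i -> [947, 949, 951, 953, 955]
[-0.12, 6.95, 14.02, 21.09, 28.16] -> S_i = -0.12 + 7.07*i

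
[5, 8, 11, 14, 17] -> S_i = 5 + 3*i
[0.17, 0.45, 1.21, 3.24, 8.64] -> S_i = 0.17*2.67^i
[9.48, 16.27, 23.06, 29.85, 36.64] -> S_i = 9.48 + 6.79*i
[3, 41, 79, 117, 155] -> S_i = 3 + 38*i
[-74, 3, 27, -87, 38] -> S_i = Random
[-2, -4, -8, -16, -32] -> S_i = -2*2^i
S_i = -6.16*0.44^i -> [-6.16, -2.71, -1.19, -0.52, -0.23]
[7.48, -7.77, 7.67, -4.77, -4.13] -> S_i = Random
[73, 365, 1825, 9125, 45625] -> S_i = 73*5^i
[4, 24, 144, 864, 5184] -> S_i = 4*6^i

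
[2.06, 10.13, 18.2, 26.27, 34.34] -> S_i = 2.06 + 8.07*i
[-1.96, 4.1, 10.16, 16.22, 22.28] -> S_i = -1.96 + 6.06*i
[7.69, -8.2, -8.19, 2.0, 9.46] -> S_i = Random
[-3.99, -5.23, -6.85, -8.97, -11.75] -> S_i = -3.99*1.31^i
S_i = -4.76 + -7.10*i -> [-4.76, -11.86, -18.96, -26.06, -33.16]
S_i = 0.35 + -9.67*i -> [0.35, -9.32, -18.99, -28.66, -38.33]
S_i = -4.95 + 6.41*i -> [-4.95, 1.46, 7.87, 14.28, 20.69]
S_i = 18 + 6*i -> [18, 24, 30, 36, 42]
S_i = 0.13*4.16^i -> [0.13, 0.54, 2.25, 9.36, 38.93]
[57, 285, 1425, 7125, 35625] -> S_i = 57*5^i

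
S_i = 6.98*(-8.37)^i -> [6.98, -58.42, 489.0, -4092.91, 34257.63]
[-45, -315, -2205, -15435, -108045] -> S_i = -45*7^i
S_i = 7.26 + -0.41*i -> [7.26, 6.85, 6.44, 6.03, 5.62]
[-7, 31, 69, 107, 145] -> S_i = -7 + 38*i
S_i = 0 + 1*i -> [0, 1, 2, 3, 4]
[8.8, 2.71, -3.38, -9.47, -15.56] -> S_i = 8.80 + -6.09*i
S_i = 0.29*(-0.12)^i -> [0.29, -0.03, 0.0, -0.0, 0.0]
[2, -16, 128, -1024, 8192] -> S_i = 2*-8^i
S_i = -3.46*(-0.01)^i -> [-3.46, 0.03, -0.0, 0.0, -0.0]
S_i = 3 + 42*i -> [3, 45, 87, 129, 171]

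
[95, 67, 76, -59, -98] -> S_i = Random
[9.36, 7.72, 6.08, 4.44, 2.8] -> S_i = 9.36 + -1.64*i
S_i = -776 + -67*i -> [-776, -843, -910, -977, -1044]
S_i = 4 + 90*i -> [4, 94, 184, 274, 364]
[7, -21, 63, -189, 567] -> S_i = 7*-3^i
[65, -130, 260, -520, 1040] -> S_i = 65*-2^i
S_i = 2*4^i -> [2, 8, 32, 128, 512]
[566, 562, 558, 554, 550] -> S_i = 566 + -4*i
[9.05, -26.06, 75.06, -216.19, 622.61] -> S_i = 9.05*(-2.88)^i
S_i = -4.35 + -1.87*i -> [-4.35, -6.22, -8.09, -9.96, -11.83]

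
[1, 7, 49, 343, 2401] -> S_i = 1*7^i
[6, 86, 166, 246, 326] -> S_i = 6 + 80*i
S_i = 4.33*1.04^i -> [4.33, 4.5, 4.68, 4.87, 5.07]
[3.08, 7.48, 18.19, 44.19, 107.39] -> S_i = 3.08*2.43^i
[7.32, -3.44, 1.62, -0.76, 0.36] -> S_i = 7.32*(-0.47)^i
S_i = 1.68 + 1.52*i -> [1.68, 3.2, 4.72, 6.24, 7.76]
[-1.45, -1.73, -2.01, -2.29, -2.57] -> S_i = -1.45 + -0.28*i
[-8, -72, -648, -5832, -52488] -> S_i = -8*9^i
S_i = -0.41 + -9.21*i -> [-0.41, -9.62, -18.83, -28.04, -37.25]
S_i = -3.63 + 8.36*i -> [-3.63, 4.73, 13.09, 21.45, 29.81]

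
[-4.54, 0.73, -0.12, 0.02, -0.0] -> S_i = -4.54*(-0.16)^i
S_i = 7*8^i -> [7, 56, 448, 3584, 28672]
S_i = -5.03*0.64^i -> [-5.03, -3.22, -2.06, -1.32, -0.84]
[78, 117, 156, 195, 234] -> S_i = 78 + 39*i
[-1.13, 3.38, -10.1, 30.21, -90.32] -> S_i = -1.13*(-2.99)^i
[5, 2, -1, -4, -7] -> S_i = 5 + -3*i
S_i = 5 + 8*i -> [5, 13, 21, 29, 37]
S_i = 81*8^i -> [81, 648, 5184, 41472, 331776]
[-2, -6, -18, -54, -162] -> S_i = -2*3^i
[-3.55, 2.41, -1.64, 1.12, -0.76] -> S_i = -3.55*(-0.68)^i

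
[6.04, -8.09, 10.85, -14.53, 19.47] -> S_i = 6.04*(-1.34)^i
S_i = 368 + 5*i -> [368, 373, 378, 383, 388]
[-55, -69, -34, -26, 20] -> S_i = Random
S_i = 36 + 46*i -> [36, 82, 128, 174, 220]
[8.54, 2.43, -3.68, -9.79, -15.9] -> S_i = 8.54 + -6.11*i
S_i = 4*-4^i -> [4, -16, 64, -256, 1024]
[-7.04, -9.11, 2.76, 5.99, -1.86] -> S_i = Random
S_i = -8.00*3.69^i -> [-8.0, -29.52, -108.93, -401.95, -1483.19]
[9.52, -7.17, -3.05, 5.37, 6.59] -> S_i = Random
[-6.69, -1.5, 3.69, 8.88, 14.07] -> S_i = -6.69 + 5.19*i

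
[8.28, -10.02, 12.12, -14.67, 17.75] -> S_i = 8.28*(-1.21)^i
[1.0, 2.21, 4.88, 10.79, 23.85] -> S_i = 1.00*2.21^i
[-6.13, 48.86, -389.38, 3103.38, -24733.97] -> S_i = -6.13*(-7.97)^i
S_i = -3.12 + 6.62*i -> [-3.12, 3.5, 10.12, 16.74, 23.36]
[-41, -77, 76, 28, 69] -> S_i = Random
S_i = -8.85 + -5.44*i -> [-8.85, -14.29, -19.73, -25.17, -30.61]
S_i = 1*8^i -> [1, 8, 64, 512, 4096]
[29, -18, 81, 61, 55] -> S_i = Random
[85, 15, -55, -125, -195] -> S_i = 85 + -70*i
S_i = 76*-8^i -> [76, -608, 4864, -38912, 311296]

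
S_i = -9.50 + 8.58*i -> [-9.5, -0.92, 7.66, 16.24, 24.82]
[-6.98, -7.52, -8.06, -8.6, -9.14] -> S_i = -6.98 + -0.54*i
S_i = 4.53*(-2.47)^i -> [4.53, -11.19, 27.64, -68.26, 168.61]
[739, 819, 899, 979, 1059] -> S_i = 739 + 80*i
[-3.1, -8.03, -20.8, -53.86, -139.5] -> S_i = -3.10*2.59^i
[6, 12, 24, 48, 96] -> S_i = 6*2^i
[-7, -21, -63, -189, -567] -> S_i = -7*3^i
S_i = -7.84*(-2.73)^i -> [-7.84, 21.4, -58.43, 159.52, -435.48]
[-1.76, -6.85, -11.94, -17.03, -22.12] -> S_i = -1.76 + -5.09*i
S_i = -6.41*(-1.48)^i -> [-6.41, 9.49, -14.04, 20.78, -30.75]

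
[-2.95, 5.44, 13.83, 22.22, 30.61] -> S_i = -2.95 + 8.39*i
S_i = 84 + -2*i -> [84, 82, 80, 78, 76]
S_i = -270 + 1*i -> [-270, -269, -268, -267, -266]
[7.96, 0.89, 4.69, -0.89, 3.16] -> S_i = Random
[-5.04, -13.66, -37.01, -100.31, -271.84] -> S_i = -5.04*2.71^i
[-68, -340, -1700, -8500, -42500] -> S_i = -68*5^i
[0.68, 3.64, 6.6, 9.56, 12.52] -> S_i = 0.68 + 2.96*i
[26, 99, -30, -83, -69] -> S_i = Random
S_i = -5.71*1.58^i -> [-5.71, -9.02, -14.25, -22.52, -35.58]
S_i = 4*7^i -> [4, 28, 196, 1372, 9604]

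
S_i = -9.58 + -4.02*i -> [-9.58, -13.6, -17.62, -21.64, -25.66]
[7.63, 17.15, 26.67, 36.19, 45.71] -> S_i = 7.63 + 9.52*i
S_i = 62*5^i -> [62, 310, 1550, 7750, 38750]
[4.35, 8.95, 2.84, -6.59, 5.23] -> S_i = Random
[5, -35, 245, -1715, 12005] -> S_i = 5*-7^i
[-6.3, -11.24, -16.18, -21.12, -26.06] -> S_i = -6.30 + -4.94*i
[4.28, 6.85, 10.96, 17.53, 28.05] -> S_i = 4.28*1.60^i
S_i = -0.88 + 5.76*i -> [-0.88, 4.88, 10.64, 16.4, 22.16]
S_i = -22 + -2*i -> [-22, -24, -26, -28, -30]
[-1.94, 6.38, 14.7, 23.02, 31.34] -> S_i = -1.94 + 8.32*i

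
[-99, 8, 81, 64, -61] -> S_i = Random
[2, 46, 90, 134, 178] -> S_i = 2 + 44*i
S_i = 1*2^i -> [1, 2, 4, 8, 16]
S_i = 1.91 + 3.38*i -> [1.91, 5.29, 8.67, 12.05, 15.43]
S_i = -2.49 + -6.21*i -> [-2.49, -8.7, -14.91, -21.12, -27.33]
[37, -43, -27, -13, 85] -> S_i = Random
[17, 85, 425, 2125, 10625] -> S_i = 17*5^i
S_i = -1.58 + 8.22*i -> [-1.58, 6.64, 14.86, 23.08, 31.3]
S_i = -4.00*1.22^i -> [-4.0, -4.88, -5.95, -7.26, -8.86]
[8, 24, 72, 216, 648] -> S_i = 8*3^i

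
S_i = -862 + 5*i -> [-862, -857, -852, -847, -842]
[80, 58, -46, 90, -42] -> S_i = Random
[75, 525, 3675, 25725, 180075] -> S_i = 75*7^i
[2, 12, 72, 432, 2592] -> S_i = 2*6^i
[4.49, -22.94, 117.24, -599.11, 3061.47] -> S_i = 4.49*(-5.11)^i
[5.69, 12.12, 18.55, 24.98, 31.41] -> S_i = 5.69 + 6.43*i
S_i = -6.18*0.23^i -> [-6.18, -1.42, -0.33, -0.08, -0.02]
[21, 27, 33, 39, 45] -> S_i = 21 + 6*i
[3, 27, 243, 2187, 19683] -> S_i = 3*9^i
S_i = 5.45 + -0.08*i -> [5.45, 5.37, 5.29, 5.21, 5.13]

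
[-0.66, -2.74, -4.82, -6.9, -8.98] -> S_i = -0.66 + -2.08*i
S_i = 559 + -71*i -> [559, 488, 417, 346, 275]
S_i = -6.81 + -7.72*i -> [-6.81, -14.53, -22.25, -29.97, -37.69]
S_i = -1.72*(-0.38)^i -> [-1.72, 0.65, -0.25, 0.09, -0.04]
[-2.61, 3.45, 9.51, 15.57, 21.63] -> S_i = -2.61 + 6.06*i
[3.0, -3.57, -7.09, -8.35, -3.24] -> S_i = Random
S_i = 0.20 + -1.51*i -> [0.2, -1.31, -2.82, -4.33, -5.84]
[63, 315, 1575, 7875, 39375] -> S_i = 63*5^i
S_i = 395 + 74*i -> [395, 469, 543, 617, 691]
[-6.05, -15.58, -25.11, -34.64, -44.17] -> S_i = -6.05 + -9.53*i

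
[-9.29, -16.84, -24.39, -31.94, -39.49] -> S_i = -9.29 + -7.55*i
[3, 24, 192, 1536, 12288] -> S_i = 3*8^i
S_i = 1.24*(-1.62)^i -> [1.24, -2.01, 3.25, -5.27, 8.54]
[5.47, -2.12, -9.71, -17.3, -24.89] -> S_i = 5.47 + -7.59*i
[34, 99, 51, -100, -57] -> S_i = Random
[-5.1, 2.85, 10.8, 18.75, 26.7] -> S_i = -5.10 + 7.95*i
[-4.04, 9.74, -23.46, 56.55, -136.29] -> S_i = -4.04*(-2.41)^i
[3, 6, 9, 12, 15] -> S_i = 3 + 3*i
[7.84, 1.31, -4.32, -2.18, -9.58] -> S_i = Random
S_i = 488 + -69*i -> [488, 419, 350, 281, 212]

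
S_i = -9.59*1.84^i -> [-9.59, -17.65, -32.47, -59.74, -109.92]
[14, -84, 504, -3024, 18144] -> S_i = 14*-6^i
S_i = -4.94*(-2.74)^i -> [-4.94, 13.54, -37.09, 101.62, -278.44]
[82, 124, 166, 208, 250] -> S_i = 82 + 42*i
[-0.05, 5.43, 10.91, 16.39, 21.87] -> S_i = -0.05 + 5.48*i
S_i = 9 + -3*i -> [9, 6, 3, 0, -3]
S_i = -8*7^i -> [-8, -56, -392, -2744, -19208]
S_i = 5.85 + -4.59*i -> [5.85, 1.26, -3.33, -7.92, -12.51]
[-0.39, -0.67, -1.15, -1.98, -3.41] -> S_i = -0.39*1.72^i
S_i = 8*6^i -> [8, 48, 288, 1728, 10368]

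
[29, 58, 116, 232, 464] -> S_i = 29*2^i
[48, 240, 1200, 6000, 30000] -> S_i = 48*5^i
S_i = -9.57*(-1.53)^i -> [-9.57, 14.64, -22.4, 34.28, -52.44]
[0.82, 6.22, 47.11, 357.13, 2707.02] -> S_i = 0.82*7.58^i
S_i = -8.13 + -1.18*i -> [-8.13, -9.31, -10.49, -11.67, -12.85]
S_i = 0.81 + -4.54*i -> [0.81, -3.73, -8.27, -12.81, -17.35]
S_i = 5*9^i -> [5, 45, 405, 3645, 32805]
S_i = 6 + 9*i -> [6, 15, 24, 33, 42]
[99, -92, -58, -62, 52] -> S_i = Random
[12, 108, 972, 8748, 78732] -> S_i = 12*9^i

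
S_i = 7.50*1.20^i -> [7.5, 9.0, 10.8, 12.96, 15.55]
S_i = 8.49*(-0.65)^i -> [8.49, -5.52, 3.59, -2.33, 1.52]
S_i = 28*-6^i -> [28, -168, 1008, -6048, 36288]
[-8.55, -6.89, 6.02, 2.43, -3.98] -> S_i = Random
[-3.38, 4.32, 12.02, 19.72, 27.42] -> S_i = -3.38 + 7.70*i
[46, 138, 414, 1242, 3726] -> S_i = 46*3^i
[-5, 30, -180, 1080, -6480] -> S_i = -5*-6^i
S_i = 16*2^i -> [16, 32, 64, 128, 256]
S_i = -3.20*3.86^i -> [-3.2, -12.35, -47.68, -184.04, -710.39]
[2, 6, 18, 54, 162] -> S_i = 2*3^i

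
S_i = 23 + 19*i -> [23, 42, 61, 80, 99]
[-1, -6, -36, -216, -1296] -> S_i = -1*6^i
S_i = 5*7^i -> [5, 35, 245, 1715, 12005]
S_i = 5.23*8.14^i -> [5.23, 42.57, 346.54, 2820.82, 22961.45]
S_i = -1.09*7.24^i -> [-1.09, -7.89, -57.14, -413.66, -2994.89]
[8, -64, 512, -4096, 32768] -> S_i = 8*-8^i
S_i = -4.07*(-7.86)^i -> [-4.07, 31.99, -251.44, 1976.34, -15534.05]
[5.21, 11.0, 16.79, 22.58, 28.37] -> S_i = 5.21 + 5.79*i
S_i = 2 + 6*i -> [2, 8, 14, 20, 26]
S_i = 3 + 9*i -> [3, 12, 21, 30, 39]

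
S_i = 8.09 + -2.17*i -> [8.09, 5.92, 3.75, 1.58, -0.59]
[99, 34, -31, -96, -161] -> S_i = 99 + -65*i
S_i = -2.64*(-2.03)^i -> [-2.64, 5.36, -10.88, 22.08, -44.83]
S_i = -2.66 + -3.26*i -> [-2.66, -5.92, -9.18, -12.44, -15.7]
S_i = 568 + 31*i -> [568, 599, 630, 661, 692]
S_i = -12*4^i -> [-12, -48, -192, -768, -3072]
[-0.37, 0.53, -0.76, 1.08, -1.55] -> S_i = -0.37*(-1.43)^i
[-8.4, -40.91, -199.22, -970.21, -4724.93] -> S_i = -8.40*4.87^i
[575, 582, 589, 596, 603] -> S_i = 575 + 7*i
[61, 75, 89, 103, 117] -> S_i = 61 + 14*i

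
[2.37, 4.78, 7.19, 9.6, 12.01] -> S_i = 2.37 + 2.41*i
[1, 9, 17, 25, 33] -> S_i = 1 + 8*i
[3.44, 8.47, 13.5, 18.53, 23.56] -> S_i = 3.44 + 5.03*i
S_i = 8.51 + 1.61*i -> [8.51, 10.12, 11.73, 13.34, 14.95]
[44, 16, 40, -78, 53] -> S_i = Random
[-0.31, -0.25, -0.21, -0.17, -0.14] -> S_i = -0.31*0.82^i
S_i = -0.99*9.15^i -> [-0.99, -9.06, -82.89, -758.4, -6939.36]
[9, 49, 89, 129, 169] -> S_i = 9 + 40*i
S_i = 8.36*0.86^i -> [8.36, 7.19, 6.18, 5.32, 4.57]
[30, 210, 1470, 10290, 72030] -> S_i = 30*7^i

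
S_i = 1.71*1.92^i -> [1.71, 3.28, 6.3, 12.1, 23.24]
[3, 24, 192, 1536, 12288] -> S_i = 3*8^i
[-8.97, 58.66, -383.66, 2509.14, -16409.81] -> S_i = -8.97*(-6.54)^i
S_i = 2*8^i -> [2, 16, 128, 1024, 8192]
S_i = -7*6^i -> [-7, -42, -252, -1512, -9072]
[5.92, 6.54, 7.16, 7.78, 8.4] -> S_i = 5.92 + 0.62*i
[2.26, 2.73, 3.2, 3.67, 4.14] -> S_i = 2.26 + 0.47*i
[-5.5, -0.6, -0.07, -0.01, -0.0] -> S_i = -5.50*0.11^i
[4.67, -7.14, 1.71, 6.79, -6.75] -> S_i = Random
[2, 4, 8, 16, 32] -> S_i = 2*2^i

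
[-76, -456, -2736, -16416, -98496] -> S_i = -76*6^i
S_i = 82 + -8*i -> [82, 74, 66, 58, 50]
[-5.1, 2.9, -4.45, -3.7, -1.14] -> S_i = Random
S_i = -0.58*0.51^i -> [-0.58, -0.3, -0.15, -0.08, -0.04]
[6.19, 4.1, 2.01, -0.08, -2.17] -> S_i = 6.19 + -2.09*i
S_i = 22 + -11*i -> [22, 11, 0, -11, -22]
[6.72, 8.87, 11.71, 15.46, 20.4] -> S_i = 6.72*1.32^i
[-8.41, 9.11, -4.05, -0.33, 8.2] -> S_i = Random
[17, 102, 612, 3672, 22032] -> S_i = 17*6^i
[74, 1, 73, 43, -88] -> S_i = Random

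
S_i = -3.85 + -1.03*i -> [-3.85, -4.88, -5.91, -6.94, -7.97]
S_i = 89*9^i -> [89, 801, 7209, 64881, 583929]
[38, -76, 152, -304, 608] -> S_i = 38*-2^i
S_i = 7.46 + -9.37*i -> [7.46, -1.91, -11.28, -20.65, -30.02]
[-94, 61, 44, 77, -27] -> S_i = Random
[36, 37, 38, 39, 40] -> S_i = 36 + 1*i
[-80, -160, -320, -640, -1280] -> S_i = -80*2^i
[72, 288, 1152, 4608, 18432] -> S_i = 72*4^i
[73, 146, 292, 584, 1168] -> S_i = 73*2^i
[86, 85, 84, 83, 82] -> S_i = 86 + -1*i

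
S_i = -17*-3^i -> [-17, 51, -153, 459, -1377]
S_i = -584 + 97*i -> [-584, -487, -390, -293, -196]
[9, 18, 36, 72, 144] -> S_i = 9*2^i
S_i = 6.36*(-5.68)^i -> [6.36, -36.12, 205.19, -1165.47, 6619.89]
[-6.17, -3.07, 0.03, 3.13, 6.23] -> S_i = -6.17 + 3.10*i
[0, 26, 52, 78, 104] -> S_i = 0 + 26*i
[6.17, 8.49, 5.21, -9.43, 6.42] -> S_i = Random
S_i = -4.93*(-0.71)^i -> [-4.93, 3.5, -2.49, 1.76, -1.25]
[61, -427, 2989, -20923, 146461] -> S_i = 61*-7^i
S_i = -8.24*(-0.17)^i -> [-8.24, 1.4, -0.24, 0.04, -0.01]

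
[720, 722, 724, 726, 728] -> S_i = 720 + 2*i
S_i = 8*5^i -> [8, 40, 200, 1000, 5000]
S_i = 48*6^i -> [48, 288, 1728, 10368, 62208]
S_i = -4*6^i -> [-4, -24, -144, -864, -5184]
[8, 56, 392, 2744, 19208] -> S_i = 8*7^i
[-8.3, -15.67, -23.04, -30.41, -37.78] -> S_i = -8.30 + -7.37*i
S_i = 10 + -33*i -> [10, -23, -56, -89, -122]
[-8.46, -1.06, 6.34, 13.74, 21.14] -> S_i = -8.46 + 7.40*i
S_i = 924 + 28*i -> [924, 952, 980, 1008, 1036]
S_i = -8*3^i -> [-8, -24, -72, -216, -648]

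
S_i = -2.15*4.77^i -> [-2.15, -10.26, -48.92, -233.34, -1113.04]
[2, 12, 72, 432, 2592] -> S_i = 2*6^i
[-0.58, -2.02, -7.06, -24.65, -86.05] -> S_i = -0.58*3.49^i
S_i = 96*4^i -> [96, 384, 1536, 6144, 24576]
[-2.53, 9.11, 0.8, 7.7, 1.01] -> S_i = Random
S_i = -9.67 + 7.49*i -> [-9.67, -2.18, 5.31, 12.8, 20.29]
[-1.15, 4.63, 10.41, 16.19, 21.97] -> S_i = -1.15 + 5.78*i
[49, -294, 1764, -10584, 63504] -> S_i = 49*-6^i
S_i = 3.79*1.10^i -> [3.79, 4.17, 4.59, 5.04, 5.55]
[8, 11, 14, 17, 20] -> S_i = 8 + 3*i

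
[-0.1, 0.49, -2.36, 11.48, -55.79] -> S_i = -0.10*(-4.86)^i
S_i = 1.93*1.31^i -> [1.93, 2.53, 3.31, 4.34, 5.68]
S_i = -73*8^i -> [-73, -584, -4672, -37376, -299008]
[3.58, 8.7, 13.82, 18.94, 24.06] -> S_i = 3.58 + 5.12*i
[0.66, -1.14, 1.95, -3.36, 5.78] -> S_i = 0.66*(-1.72)^i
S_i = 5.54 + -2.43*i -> [5.54, 3.11, 0.68, -1.75, -4.18]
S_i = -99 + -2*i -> [-99, -101, -103, -105, -107]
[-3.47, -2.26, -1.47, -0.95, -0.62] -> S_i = -3.47*0.65^i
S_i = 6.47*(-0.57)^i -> [6.47, -3.69, 2.1, -1.2, 0.68]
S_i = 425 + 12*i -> [425, 437, 449, 461, 473]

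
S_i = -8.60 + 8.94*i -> [-8.6, 0.34, 9.28, 18.22, 27.16]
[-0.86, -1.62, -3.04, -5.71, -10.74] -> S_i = -0.86*1.88^i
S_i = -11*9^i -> [-11, -99, -891, -8019, -72171]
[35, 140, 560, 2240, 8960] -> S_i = 35*4^i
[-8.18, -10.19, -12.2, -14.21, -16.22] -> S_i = -8.18 + -2.01*i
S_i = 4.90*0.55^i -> [4.9, 2.7, 1.48, 0.82, 0.45]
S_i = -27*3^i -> [-27, -81, -243, -729, -2187]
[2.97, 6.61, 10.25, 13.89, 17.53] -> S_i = 2.97 + 3.64*i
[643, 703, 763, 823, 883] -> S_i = 643 + 60*i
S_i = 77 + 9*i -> [77, 86, 95, 104, 113]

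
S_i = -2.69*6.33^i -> [-2.69, -17.03, -107.79, -682.28, -4318.84]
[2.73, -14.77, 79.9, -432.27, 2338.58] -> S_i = 2.73*(-5.41)^i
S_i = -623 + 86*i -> [-623, -537, -451, -365, -279]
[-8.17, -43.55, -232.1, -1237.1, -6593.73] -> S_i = -8.17*5.33^i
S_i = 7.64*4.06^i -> [7.64, 31.02, 125.93, 511.29, 2075.86]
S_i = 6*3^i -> [6, 18, 54, 162, 486]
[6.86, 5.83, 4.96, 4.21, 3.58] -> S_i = 6.86*0.85^i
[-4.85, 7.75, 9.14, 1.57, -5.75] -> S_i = Random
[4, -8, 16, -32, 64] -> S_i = 4*-2^i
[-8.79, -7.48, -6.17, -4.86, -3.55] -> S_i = -8.79 + 1.31*i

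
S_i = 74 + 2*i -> [74, 76, 78, 80, 82]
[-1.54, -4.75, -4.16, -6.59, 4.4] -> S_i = Random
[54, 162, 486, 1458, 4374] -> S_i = 54*3^i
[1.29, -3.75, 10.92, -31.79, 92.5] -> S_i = 1.29*(-2.91)^i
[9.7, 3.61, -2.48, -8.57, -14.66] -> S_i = 9.70 + -6.09*i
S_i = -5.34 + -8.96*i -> [-5.34, -14.3, -23.26, -32.22, -41.18]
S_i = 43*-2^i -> [43, -86, 172, -344, 688]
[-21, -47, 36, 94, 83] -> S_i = Random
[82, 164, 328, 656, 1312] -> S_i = 82*2^i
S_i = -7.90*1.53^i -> [-7.9, -12.09, -18.49, -28.29, -43.29]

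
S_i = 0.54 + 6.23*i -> [0.54, 6.77, 13.0, 19.23, 25.46]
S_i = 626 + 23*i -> [626, 649, 672, 695, 718]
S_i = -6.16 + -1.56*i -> [-6.16, -7.72, -9.28, -10.84, -12.4]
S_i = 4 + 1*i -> [4, 5, 6, 7, 8]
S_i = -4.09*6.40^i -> [-4.09, -26.18, -167.53, -1072.17, -6861.88]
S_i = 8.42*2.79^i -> [8.42, 23.49, 65.54, 182.86, 510.19]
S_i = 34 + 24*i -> [34, 58, 82, 106, 130]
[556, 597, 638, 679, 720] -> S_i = 556 + 41*i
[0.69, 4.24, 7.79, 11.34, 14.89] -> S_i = 0.69 + 3.55*i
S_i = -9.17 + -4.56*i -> [-9.17, -13.73, -18.29, -22.85, -27.41]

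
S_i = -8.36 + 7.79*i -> [-8.36, -0.57, 7.22, 15.01, 22.8]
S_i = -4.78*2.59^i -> [-4.78, -12.38, -32.06, -83.05, -215.09]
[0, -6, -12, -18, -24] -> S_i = 0 + -6*i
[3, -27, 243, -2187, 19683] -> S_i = 3*-9^i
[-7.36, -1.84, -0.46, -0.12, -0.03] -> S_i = -7.36*0.25^i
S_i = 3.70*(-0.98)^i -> [3.7, -3.63, 3.55, -3.48, 3.41]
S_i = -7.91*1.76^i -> [-7.91, -13.92, -24.5, -43.12, -75.9]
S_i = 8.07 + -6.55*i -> [8.07, 1.52, -5.03, -11.58, -18.13]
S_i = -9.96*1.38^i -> [-9.96, -13.74, -18.97, -26.18, -36.12]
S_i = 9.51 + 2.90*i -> [9.51, 12.41, 15.31, 18.21, 21.11]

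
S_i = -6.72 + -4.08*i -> [-6.72, -10.8, -14.88, -18.96, -23.04]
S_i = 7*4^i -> [7, 28, 112, 448, 1792]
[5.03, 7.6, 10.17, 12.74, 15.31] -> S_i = 5.03 + 2.57*i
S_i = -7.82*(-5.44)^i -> [-7.82, 42.54, -231.42, 1258.94, -6848.61]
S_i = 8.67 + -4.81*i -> [8.67, 3.86, -0.95, -5.76, -10.57]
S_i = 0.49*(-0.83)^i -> [0.49, -0.41, 0.34, -0.28, 0.23]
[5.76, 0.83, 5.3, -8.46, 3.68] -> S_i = Random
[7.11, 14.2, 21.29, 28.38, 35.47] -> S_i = 7.11 + 7.09*i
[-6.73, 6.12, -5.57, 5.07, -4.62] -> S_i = -6.73*(-0.91)^i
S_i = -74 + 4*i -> [-74, -70, -66, -62, -58]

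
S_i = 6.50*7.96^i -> [6.5, 51.74, 411.85, 3278.33, 26095.5]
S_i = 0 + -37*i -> [0, -37, -74, -111, -148]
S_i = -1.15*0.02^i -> [-1.15, -0.02, -0.0, -0.0, -0.0]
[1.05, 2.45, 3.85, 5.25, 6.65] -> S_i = 1.05 + 1.40*i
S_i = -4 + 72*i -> [-4, 68, 140, 212, 284]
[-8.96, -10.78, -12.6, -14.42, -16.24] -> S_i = -8.96 + -1.82*i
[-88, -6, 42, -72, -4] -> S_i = Random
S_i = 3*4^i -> [3, 12, 48, 192, 768]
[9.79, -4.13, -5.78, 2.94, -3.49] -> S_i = Random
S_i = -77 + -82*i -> [-77, -159, -241, -323, -405]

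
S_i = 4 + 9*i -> [4, 13, 22, 31, 40]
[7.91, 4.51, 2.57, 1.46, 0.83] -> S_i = 7.91*0.57^i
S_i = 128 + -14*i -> [128, 114, 100, 86, 72]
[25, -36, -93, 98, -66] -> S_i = Random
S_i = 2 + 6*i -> [2, 8, 14, 20, 26]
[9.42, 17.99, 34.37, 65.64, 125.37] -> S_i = 9.42*1.91^i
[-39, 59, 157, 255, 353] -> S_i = -39 + 98*i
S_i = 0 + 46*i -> [0, 46, 92, 138, 184]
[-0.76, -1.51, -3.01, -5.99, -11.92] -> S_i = -0.76*1.99^i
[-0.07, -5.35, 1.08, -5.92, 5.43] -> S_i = Random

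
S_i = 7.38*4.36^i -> [7.38, 32.18, 140.29, 611.67, 2666.87]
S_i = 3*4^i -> [3, 12, 48, 192, 768]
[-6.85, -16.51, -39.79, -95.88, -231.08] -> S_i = -6.85*2.41^i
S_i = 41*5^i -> [41, 205, 1025, 5125, 25625]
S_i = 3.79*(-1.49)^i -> [3.79, -5.65, 8.41, -12.54, 18.68]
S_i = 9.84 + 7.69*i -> [9.84, 17.53, 25.22, 32.91, 40.6]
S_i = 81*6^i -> [81, 486, 2916, 17496, 104976]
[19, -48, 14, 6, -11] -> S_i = Random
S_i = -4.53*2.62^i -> [-4.53, -11.87, -31.1, -81.47, -213.45]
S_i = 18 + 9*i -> [18, 27, 36, 45, 54]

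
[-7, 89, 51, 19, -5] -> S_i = Random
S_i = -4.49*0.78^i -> [-4.49, -3.5, -2.73, -2.13, -1.66]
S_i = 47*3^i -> [47, 141, 423, 1269, 3807]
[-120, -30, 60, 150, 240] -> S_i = -120 + 90*i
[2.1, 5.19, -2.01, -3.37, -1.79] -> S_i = Random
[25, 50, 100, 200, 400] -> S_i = 25*2^i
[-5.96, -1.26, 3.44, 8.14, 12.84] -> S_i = -5.96 + 4.70*i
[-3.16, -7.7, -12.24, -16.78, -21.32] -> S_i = -3.16 + -4.54*i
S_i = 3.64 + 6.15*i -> [3.64, 9.79, 15.94, 22.09, 28.24]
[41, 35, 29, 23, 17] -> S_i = 41 + -6*i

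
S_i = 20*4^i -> [20, 80, 320, 1280, 5120]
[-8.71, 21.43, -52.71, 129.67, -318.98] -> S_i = -8.71*(-2.46)^i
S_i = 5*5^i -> [5, 25, 125, 625, 3125]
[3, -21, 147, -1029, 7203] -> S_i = 3*-7^i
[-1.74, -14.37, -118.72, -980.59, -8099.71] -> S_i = -1.74*8.26^i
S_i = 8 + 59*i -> [8, 67, 126, 185, 244]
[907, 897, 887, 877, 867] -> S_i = 907 + -10*i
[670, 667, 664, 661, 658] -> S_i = 670 + -3*i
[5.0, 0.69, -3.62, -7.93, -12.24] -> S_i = 5.00 + -4.31*i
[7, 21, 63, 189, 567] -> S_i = 7*3^i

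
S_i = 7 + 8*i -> [7, 15, 23, 31, 39]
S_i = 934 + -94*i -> [934, 840, 746, 652, 558]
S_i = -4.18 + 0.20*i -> [-4.18, -3.98, -3.78, -3.58, -3.38]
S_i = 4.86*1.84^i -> [4.86, 8.94, 16.45, 30.28, 55.71]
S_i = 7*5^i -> [7, 35, 175, 875, 4375]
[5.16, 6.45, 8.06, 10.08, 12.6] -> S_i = 5.16*1.25^i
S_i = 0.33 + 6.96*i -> [0.33, 7.29, 14.25, 21.21, 28.17]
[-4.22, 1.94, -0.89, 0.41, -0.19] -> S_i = -4.22*(-0.46)^i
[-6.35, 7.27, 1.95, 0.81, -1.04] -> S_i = Random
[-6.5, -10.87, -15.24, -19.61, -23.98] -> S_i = -6.50 + -4.37*i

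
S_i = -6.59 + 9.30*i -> [-6.59, 2.71, 12.01, 21.31, 30.61]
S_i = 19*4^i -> [19, 76, 304, 1216, 4864]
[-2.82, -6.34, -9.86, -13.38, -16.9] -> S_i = -2.82 + -3.52*i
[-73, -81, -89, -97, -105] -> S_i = -73 + -8*i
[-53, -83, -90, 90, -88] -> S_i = Random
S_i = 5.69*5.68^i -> [5.69, 32.32, 183.57, 1042.69, 5922.51]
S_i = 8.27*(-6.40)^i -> [8.27, -52.93, 338.74, -2167.93, 13874.76]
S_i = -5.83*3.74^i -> [-5.83, -21.8, -81.55, -304.99, -1140.66]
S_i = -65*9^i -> [-65, -585, -5265, -47385, -426465]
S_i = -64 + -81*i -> [-64, -145, -226, -307, -388]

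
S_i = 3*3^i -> [3, 9, 27, 81, 243]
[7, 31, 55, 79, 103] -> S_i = 7 + 24*i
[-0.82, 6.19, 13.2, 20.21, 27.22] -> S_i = -0.82 + 7.01*i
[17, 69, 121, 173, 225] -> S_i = 17 + 52*i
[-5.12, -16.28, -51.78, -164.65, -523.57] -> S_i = -5.12*3.18^i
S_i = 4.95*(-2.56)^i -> [4.95, -12.67, 32.44, -83.05, 212.6]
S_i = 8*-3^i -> [8, -24, 72, -216, 648]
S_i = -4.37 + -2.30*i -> [-4.37, -6.67, -8.97, -11.27, -13.57]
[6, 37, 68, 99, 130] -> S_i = 6 + 31*i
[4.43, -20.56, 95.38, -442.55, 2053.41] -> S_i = 4.43*(-4.64)^i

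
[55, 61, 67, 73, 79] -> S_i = 55 + 6*i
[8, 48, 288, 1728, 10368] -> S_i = 8*6^i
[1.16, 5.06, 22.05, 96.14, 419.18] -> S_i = 1.16*4.36^i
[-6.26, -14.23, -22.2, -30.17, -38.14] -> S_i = -6.26 + -7.97*i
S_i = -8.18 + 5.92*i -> [-8.18, -2.26, 3.66, 9.58, 15.5]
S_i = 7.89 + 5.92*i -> [7.89, 13.81, 19.73, 25.65, 31.57]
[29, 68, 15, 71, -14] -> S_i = Random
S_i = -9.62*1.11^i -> [-9.62, -10.68, -11.85, -13.16, -14.6]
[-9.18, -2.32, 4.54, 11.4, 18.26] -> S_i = -9.18 + 6.86*i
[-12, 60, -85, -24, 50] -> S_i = Random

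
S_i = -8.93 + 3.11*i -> [-8.93, -5.82, -2.71, 0.4, 3.51]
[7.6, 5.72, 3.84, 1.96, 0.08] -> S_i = 7.60 + -1.88*i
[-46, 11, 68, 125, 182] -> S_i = -46 + 57*i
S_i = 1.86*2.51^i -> [1.86, 4.67, 11.72, 29.41, 73.83]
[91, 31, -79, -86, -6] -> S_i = Random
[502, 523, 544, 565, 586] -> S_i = 502 + 21*i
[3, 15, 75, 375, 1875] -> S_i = 3*5^i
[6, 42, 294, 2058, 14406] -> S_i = 6*7^i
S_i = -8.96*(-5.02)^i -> [-8.96, 44.98, -225.8, 1133.49, -5690.14]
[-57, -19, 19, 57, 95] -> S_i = -57 + 38*i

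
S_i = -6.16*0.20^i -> [-6.16, -1.23, -0.25, -0.05, -0.01]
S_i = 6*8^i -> [6, 48, 384, 3072, 24576]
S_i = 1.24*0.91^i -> [1.24, 1.13, 1.03, 0.93, 0.85]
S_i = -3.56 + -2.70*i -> [-3.56, -6.26, -8.96, -11.66, -14.36]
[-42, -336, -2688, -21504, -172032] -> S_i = -42*8^i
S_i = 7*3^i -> [7, 21, 63, 189, 567]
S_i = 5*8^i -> [5, 40, 320, 2560, 20480]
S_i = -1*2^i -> [-1, -2, -4, -8, -16]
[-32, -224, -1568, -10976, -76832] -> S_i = -32*7^i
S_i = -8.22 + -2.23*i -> [-8.22, -10.45, -12.68, -14.91, -17.14]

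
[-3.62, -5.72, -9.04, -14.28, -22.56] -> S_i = -3.62*1.58^i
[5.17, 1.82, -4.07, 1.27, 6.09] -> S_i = Random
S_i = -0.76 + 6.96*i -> [-0.76, 6.2, 13.16, 20.12, 27.08]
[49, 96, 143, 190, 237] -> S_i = 49 + 47*i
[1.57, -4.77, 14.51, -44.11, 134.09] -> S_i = 1.57*(-3.04)^i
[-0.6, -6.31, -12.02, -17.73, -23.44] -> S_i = -0.60 + -5.71*i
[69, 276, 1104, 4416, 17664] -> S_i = 69*4^i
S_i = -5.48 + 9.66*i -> [-5.48, 4.18, 13.84, 23.5, 33.16]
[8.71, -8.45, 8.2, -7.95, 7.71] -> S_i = 8.71*(-0.97)^i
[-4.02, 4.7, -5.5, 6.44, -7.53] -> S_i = -4.02*(-1.17)^i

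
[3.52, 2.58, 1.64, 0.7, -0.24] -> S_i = 3.52 + -0.94*i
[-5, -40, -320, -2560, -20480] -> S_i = -5*8^i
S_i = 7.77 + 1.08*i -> [7.77, 8.85, 9.93, 11.01, 12.09]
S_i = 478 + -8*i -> [478, 470, 462, 454, 446]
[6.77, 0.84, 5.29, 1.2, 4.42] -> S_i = Random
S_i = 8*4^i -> [8, 32, 128, 512, 2048]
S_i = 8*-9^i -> [8, -72, 648, -5832, 52488]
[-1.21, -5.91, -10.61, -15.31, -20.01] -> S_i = -1.21 + -4.70*i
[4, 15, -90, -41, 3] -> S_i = Random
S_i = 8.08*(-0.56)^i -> [8.08, -4.52, 2.53, -1.42, 0.79]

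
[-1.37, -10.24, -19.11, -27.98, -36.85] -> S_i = -1.37 + -8.87*i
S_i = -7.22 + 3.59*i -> [-7.22, -3.63, -0.04, 3.55, 7.14]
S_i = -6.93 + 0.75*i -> [-6.93, -6.18, -5.43, -4.68, -3.93]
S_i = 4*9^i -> [4, 36, 324, 2916, 26244]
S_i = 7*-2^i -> [7, -14, 28, -56, 112]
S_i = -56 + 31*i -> [-56, -25, 6, 37, 68]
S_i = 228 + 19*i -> [228, 247, 266, 285, 304]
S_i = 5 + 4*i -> [5, 9, 13, 17, 21]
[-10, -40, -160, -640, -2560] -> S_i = -10*4^i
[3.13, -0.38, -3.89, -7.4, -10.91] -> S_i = 3.13 + -3.51*i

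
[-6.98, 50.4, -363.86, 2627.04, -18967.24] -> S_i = -6.98*(-7.22)^i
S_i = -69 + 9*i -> [-69, -60, -51, -42, -33]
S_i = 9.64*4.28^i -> [9.64, 41.26, 176.59, 755.8, 3234.83]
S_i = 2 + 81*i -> [2, 83, 164, 245, 326]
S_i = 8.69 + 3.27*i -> [8.69, 11.96, 15.23, 18.5, 21.77]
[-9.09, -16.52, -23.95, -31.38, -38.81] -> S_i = -9.09 + -7.43*i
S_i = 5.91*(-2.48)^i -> [5.91, -14.66, 36.35, -90.15, 223.56]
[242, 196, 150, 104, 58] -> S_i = 242 + -46*i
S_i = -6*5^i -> [-6, -30, -150, -750, -3750]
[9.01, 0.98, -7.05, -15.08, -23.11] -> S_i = 9.01 + -8.03*i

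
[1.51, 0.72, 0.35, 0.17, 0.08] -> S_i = 1.51*0.48^i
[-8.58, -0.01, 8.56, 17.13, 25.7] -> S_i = -8.58 + 8.57*i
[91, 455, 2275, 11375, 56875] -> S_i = 91*5^i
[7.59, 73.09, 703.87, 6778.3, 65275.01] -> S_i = 7.59*9.63^i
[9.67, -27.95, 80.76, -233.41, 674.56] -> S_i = 9.67*(-2.89)^i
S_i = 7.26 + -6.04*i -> [7.26, 1.22, -4.82, -10.86, -16.9]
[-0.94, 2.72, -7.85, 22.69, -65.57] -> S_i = -0.94*(-2.89)^i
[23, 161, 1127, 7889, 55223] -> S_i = 23*7^i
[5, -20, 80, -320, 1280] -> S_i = 5*-4^i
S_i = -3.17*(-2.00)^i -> [-3.17, 6.34, -12.68, 25.36, -50.72]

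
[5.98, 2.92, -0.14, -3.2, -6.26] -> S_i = 5.98 + -3.06*i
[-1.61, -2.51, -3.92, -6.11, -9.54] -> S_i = -1.61*1.56^i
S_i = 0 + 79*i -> [0, 79, 158, 237, 316]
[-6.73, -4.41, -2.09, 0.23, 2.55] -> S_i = -6.73 + 2.32*i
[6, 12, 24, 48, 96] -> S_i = 6*2^i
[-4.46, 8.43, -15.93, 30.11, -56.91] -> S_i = -4.46*(-1.89)^i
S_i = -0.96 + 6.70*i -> [-0.96, 5.74, 12.44, 19.14, 25.84]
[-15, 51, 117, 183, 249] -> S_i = -15 + 66*i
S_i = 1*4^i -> [1, 4, 16, 64, 256]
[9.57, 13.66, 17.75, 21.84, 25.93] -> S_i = 9.57 + 4.09*i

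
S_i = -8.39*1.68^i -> [-8.39, -14.1, -23.68, -39.78, -66.83]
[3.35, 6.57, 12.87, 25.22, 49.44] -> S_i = 3.35*1.96^i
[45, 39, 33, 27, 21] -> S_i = 45 + -6*i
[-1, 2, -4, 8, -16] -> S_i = -1*-2^i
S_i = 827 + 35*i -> [827, 862, 897, 932, 967]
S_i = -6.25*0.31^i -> [-6.25, -1.94, -0.6, -0.19, -0.06]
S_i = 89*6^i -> [89, 534, 3204, 19224, 115344]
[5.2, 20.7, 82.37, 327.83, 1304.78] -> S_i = 5.20*3.98^i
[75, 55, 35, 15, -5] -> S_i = 75 + -20*i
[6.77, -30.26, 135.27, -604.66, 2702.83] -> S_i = 6.77*(-4.47)^i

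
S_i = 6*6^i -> [6, 36, 216, 1296, 7776]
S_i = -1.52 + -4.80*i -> [-1.52, -6.32, -11.12, -15.92, -20.72]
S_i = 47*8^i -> [47, 376, 3008, 24064, 192512]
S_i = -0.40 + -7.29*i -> [-0.4, -7.69, -14.98, -22.27, -29.56]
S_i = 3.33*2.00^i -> [3.33, 6.66, 13.32, 26.64, 53.28]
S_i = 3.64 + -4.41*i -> [3.64, -0.77, -5.18, -9.59, -14.0]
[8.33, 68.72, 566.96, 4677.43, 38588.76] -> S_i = 8.33*8.25^i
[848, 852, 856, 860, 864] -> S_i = 848 + 4*i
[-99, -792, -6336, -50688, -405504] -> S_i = -99*8^i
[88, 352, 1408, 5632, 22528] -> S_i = 88*4^i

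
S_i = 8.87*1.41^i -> [8.87, 12.51, 17.63, 24.86, 35.06]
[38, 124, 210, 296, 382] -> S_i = 38 + 86*i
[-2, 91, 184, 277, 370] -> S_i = -2 + 93*i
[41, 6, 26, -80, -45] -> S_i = Random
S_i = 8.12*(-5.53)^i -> [8.12, -44.9, 248.32, -1373.19, 7593.75]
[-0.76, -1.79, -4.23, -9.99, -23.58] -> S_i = -0.76*2.36^i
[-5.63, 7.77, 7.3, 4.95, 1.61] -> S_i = Random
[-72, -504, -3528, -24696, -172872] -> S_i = -72*7^i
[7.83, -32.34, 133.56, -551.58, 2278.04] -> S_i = 7.83*(-4.13)^i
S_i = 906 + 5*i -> [906, 911, 916, 921, 926]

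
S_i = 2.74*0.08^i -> [2.74, 0.22, 0.02, 0.0, 0.0]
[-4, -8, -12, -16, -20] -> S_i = -4 + -4*i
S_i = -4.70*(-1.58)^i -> [-4.7, 7.43, -11.73, 18.54, -29.29]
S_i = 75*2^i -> [75, 150, 300, 600, 1200]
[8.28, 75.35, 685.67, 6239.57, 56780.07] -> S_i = 8.28*9.10^i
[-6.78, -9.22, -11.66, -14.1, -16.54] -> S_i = -6.78 + -2.44*i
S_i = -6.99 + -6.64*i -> [-6.99, -13.63, -20.27, -26.91, -33.55]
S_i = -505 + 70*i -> [-505, -435, -365, -295, -225]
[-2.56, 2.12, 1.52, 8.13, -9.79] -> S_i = Random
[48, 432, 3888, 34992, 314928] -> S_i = 48*9^i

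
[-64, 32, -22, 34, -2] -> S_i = Random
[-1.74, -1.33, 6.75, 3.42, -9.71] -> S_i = Random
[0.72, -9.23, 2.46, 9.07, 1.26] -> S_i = Random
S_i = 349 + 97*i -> [349, 446, 543, 640, 737]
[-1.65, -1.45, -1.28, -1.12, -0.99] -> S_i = -1.65*0.88^i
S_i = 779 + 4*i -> [779, 783, 787, 791, 795]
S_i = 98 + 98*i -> [98, 196, 294, 392, 490]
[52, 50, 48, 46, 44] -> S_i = 52 + -2*i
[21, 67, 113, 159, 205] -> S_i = 21 + 46*i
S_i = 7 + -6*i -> [7, 1, -5, -11, -17]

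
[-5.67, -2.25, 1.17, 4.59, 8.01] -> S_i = -5.67 + 3.42*i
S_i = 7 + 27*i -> [7, 34, 61, 88, 115]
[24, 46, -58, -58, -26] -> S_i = Random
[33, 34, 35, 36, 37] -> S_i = 33 + 1*i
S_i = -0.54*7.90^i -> [-0.54, -4.27, -33.7, -266.24, -2103.3]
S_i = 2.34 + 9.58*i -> [2.34, 11.92, 21.5, 31.08, 40.66]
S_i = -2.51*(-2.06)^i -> [-2.51, 5.17, -10.65, 21.94, -45.2]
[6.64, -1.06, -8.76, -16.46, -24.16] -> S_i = 6.64 + -7.70*i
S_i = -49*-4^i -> [-49, 196, -784, 3136, -12544]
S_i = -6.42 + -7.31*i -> [-6.42, -13.73, -21.04, -28.35, -35.66]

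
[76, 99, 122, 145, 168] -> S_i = 76 + 23*i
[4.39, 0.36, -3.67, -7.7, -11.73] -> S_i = 4.39 + -4.03*i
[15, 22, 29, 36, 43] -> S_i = 15 + 7*i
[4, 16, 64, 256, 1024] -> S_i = 4*4^i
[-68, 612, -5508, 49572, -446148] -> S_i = -68*-9^i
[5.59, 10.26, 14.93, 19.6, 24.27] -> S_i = 5.59 + 4.67*i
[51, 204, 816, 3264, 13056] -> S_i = 51*4^i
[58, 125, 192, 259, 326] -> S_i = 58 + 67*i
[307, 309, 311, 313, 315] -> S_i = 307 + 2*i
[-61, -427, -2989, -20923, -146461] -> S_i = -61*7^i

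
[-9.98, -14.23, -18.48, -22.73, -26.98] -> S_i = -9.98 + -4.25*i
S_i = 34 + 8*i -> [34, 42, 50, 58, 66]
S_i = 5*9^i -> [5, 45, 405, 3645, 32805]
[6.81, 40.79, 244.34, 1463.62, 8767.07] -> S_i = 6.81*5.99^i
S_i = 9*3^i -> [9, 27, 81, 243, 729]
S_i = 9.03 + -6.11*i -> [9.03, 2.92, -3.19, -9.3, -15.41]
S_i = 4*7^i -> [4, 28, 196, 1372, 9604]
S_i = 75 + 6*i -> [75, 81, 87, 93, 99]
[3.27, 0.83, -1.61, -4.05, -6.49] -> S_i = 3.27 + -2.44*i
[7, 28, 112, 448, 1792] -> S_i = 7*4^i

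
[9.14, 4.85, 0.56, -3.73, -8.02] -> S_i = 9.14 + -4.29*i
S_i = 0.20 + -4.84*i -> [0.2, -4.64, -9.48, -14.32, -19.16]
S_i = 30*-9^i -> [30, -270, 2430, -21870, 196830]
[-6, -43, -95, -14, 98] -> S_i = Random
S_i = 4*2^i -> [4, 8, 16, 32, 64]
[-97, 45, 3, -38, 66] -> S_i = Random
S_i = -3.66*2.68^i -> [-3.66, -9.81, -26.29, -70.45, -188.81]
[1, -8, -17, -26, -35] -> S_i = 1 + -9*i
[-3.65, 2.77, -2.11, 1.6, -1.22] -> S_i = -3.65*(-0.76)^i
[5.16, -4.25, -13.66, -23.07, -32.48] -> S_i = 5.16 + -9.41*i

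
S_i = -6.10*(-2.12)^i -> [-6.1, 12.93, -27.42, 58.12, -123.22]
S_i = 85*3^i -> [85, 255, 765, 2295, 6885]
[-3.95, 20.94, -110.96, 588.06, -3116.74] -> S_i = -3.95*(-5.30)^i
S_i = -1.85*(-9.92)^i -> [-1.85, 18.35, -182.05, 1805.95, -17915.07]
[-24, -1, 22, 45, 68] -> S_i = -24 + 23*i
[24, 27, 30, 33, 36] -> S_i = 24 + 3*i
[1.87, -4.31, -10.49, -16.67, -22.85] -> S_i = 1.87 + -6.18*i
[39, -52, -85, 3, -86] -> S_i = Random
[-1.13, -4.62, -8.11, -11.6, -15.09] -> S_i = -1.13 + -3.49*i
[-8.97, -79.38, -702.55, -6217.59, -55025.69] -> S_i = -8.97*8.85^i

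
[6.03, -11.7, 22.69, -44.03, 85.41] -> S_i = 6.03*(-1.94)^i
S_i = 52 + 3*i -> [52, 55, 58, 61, 64]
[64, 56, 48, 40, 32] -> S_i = 64 + -8*i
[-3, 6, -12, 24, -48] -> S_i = -3*-2^i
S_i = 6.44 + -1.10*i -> [6.44, 5.34, 4.24, 3.14, 2.04]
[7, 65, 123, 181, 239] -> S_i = 7 + 58*i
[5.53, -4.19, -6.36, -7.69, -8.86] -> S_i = Random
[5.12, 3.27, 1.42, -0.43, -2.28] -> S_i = 5.12 + -1.85*i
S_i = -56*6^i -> [-56, -336, -2016, -12096, -72576]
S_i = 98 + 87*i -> [98, 185, 272, 359, 446]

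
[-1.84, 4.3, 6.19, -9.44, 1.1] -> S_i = Random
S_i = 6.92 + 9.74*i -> [6.92, 16.66, 26.4, 36.14, 45.88]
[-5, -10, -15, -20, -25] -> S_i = -5 + -5*i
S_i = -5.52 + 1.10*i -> [-5.52, -4.42, -3.32, -2.22, -1.12]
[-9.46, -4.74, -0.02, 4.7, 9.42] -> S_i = -9.46 + 4.72*i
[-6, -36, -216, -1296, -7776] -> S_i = -6*6^i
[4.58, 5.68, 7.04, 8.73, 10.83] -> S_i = 4.58*1.24^i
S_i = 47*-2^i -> [47, -94, 188, -376, 752]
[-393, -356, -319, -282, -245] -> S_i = -393 + 37*i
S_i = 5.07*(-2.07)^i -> [5.07, -10.49, 21.72, -44.97, 93.09]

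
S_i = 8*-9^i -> [8, -72, 648, -5832, 52488]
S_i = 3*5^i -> [3, 15, 75, 375, 1875]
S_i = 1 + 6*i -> [1, 7, 13, 19, 25]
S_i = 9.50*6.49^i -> [9.5, 61.66, 400.14, 2596.91, 16853.98]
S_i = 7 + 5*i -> [7, 12, 17, 22, 27]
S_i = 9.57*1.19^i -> [9.57, 11.39, 13.55, 16.13, 19.19]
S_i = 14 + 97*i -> [14, 111, 208, 305, 402]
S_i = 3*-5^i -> [3, -15, 75, -375, 1875]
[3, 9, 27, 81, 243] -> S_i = 3*3^i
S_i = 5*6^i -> [5, 30, 180, 1080, 6480]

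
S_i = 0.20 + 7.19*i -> [0.2, 7.39, 14.58, 21.77, 28.96]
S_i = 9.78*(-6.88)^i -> [9.78, -67.29, 462.93, -3184.96, 21912.53]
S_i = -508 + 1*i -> [-508, -507, -506, -505, -504]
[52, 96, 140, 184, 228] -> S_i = 52 + 44*i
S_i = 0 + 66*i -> [0, 66, 132, 198, 264]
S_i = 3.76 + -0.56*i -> [3.76, 3.2, 2.64, 2.08, 1.52]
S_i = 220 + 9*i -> [220, 229, 238, 247, 256]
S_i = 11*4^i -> [11, 44, 176, 704, 2816]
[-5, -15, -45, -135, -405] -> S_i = -5*3^i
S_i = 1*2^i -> [1, 2, 4, 8, 16]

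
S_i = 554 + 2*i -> [554, 556, 558, 560, 562]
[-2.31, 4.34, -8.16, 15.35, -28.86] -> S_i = -2.31*(-1.88)^i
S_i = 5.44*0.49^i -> [5.44, 2.67, 1.31, 0.64, 0.31]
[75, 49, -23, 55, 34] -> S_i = Random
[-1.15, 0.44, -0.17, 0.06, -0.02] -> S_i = -1.15*(-0.38)^i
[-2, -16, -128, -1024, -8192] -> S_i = -2*8^i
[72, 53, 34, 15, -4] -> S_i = 72 + -19*i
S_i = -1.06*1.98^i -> [-1.06, -2.1, -4.16, -8.23, -16.29]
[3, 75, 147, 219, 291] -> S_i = 3 + 72*i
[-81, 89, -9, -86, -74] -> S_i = Random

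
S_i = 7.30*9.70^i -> [7.3, 70.81, 686.86, 6662.51, 64626.38]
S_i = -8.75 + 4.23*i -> [-8.75, -4.52, -0.29, 3.94, 8.17]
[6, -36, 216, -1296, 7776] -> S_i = 6*-6^i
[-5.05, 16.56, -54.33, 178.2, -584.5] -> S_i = -5.05*(-3.28)^i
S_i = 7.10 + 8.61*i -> [7.1, 15.71, 24.32, 32.93, 41.54]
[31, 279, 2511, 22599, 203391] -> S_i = 31*9^i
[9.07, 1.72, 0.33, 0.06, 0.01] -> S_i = 9.07*0.19^i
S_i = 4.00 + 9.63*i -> [4.0, 13.63, 23.26, 32.89, 42.52]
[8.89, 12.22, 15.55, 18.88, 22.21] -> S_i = 8.89 + 3.33*i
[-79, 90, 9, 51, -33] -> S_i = Random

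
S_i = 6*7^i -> [6, 42, 294, 2058, 14406]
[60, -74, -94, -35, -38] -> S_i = Random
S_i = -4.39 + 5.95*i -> [-4.39, 1.56, 7.51, 13.46, 19.41]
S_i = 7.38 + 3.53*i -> [7.38, 10.91, 14.44, 17.97, 21.5]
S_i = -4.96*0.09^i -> [-4.96, -0.45, -0.04, -0.0, -0.0]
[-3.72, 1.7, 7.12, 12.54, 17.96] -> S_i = -3.72 + 5.42*i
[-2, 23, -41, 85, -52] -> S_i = Random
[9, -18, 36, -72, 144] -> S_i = 9*-2^i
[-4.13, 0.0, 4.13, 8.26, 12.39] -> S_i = -4.13 + 4.13*i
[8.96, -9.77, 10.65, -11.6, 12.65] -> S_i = 8.96*(-1.09)^i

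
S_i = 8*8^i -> [8, 64, 512, 4096, 32768]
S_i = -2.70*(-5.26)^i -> [-2.7, 14.2, -74.7, 392.94, -2066.84]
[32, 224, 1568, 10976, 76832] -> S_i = 32*7^i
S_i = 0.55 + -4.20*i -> [0.55, -3.65, -7.85, -12.05, -16.25]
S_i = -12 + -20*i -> [-12, -32, -52, -72, -92]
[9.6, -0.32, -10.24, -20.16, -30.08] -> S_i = 9.60 + -9.92*i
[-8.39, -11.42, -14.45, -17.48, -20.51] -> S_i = -8.39 + -3.03*i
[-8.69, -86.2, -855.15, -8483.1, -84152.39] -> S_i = -8.69*9.92^i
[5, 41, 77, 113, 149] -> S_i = 5 + 36*i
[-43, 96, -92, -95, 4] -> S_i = Random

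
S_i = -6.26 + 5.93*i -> [-6.26, -0.33, 5.6, 11.53, 17.46]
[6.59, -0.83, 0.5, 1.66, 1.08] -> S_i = Random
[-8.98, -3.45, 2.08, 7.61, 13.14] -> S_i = -8.98 + 5.53*i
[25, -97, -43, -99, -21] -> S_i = Random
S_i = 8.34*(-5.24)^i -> [8.34, -43.7, 229.0, -1199.94, 6287.69]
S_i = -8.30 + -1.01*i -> [-8.3, -9.31, -10.32, -11.33, -12.34]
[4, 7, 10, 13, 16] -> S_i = 4 + 3*i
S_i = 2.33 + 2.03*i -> [2.33, 4.36, 6.39, 8.42, 10.45]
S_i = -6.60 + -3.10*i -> [-6.6, -9.7, -12.8, -15.9, -19.0]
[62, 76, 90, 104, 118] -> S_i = 62 + 14*i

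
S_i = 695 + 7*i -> [695, 702, 709, 716, 723]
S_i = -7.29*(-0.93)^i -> [-7.29, 6.78, -6.31, 5.86, -5.45]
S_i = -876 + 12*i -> [-876, -864, -852, -840, -828]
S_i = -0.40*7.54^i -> [-0.4, -3.02, -22.74, -171.46, -1292.84]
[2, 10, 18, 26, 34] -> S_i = 2 + 8*i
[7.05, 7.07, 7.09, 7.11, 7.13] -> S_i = 7.05 + 0.02*i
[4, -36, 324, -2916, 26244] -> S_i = 4*-9^i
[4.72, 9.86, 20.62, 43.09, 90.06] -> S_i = 4.72*2.09^i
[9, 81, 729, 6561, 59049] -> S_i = 9*9^i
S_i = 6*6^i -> [6, 36, 216, 1296, 7776]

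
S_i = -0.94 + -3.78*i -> [-0.94, -4.72, -8.5, -12.28, -16.06]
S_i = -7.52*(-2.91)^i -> [-7.52, 21.88, -63.68, 185.31, -539.25]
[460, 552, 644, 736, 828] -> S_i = 460 + 92*i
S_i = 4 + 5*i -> [4, 9, 14, 19, 24]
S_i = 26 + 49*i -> [26, 75, 124, 173, 222]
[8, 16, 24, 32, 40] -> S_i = 8 + 8*i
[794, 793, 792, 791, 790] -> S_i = 794 + -1*i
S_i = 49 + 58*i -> [49, 107, 165, 223, 281]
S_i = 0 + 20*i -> [0, 20, 40, 60, 80]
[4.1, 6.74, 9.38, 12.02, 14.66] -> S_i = 4.10 + 2.64*i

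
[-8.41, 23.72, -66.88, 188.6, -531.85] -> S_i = -8.41*(-2.82)^i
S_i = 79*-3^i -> [79, -237, 711, -2133, 6399]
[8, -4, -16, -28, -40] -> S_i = 8 + -12*i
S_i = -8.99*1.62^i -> [-8.99, -14.56, -23.59, -38.22, -61.92]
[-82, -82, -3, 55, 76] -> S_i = Random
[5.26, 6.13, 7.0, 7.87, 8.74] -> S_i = 5.26 + 0.87*i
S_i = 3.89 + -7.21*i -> [3.89, -3.32, -10.53, -17.74, -24.95]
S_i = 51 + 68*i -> [51, 119, 187, 255, 323]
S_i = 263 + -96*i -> [263, 167, 71, -25, -121]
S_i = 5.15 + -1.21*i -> [5.15, 3.94, 2.73, 1.52, 0.31]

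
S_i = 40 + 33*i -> [40, 73, 106, 139, 172]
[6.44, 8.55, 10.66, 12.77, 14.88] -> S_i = 6.44 + 2.11*i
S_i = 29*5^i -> [29, 145, 725, 3625, 18125]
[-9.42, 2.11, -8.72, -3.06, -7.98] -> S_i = Random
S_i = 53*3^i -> [53, 159, 477, 1431, 4293]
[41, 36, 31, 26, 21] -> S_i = 41 + -5*i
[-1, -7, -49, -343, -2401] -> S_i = -1*7^i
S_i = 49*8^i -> [49, 392, 3136, 25088, 200704]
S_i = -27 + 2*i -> [-27, -25, -23, -21, -19]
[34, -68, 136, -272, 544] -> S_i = 34*-2^i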